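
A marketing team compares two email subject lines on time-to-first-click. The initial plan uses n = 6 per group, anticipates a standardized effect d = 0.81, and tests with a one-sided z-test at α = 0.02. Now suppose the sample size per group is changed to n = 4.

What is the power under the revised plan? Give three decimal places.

Power ≈ 0.182

With n = 4 per group: δ = d·√(n/2) = 0.81 × √(4/2) = 1.1455. Critical value z_{0.02} = 2.054.
Revised power = Φ(δ − 2.054) = Φ(-0.908) = 0.1819.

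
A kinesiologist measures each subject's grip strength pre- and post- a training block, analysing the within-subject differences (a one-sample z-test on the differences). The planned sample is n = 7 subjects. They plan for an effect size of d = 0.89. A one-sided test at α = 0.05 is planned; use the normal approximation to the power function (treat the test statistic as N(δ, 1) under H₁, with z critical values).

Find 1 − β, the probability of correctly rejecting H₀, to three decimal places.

Power ≈ 0.761

Noncentrality parameter: δ = d·√n = 0.89 × √7 = 2.3547
One-sided α = 0.05 → critical value z_{0.05} = 1.645.
Power = Φ(δ − 1.645) = Φ(0.710) = 0.7611.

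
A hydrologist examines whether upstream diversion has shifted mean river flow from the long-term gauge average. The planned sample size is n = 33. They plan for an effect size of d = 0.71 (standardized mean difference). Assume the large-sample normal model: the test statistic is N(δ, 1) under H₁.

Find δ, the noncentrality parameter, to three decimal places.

δ ≈ 4.079

The noncentrality parameter scales effect size by the design's sample-size factor: δ = d·√n = 0.71 × √33 = 4.0786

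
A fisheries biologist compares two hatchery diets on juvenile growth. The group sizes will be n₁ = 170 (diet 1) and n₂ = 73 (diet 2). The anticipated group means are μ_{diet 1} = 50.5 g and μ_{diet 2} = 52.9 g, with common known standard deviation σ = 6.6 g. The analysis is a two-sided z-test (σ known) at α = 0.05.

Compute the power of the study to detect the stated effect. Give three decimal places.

Standardized effect: d = |μ_{diet 1} − μ_{diet 2}| / σ = |50.5 − 52.9| / 6.6 = 0.3636
Noncentrality parameter: δ = d / √(1/n₁ + 1/n₂) = 0.3636 / √(1/170 + 1/73) = 2.5987
Critical value for a two-sided test at α = 0.05: z_{α/2} = 1.960.
Power = Φ(δ − 1.960) + Φ(−δ − 1.960) = Φ(0.639) + Φ(-4.559) = 0.7385 + 0.0000 = 0.7385.

Power ≈ 0.738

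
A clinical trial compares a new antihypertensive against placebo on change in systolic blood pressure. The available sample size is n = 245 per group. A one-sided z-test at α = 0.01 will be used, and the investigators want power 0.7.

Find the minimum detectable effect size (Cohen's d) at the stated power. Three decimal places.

Required noncentrality: δ = z_{0.01} + z_{0.30} = 2.326 + 0.524 = 2.851.
δ = d·√(n/2) ⇒ d = δ/√(n/2) = 2.851/√(245/2) = 0.2576.

d ≈ 0.258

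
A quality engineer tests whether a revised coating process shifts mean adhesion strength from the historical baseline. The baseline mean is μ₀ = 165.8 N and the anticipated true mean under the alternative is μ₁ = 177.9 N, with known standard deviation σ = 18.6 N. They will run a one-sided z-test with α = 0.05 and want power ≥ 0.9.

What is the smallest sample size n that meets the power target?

Standardized effect: d = |μ₁ − μ₀| / σ = |177.9 − 165.8| / 18.6 = 0.6505
For power 0.9 need Φ(δ − z_{0.05}) = 0.9, so δ = z_{0.05} + z_{0.10} = 1.645 + 1.282 = 2.926.
δ = d·√n ⇒ n = (δ/d)² = (2.926 / 0.6505)² = 20.24.
Rounding up, n = 21.

n = 21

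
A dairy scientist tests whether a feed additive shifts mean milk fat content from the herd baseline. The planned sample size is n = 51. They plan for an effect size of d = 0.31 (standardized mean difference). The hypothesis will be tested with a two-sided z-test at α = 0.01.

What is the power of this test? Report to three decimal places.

Power ≈ 0.359

Noncentrality parameter: δ = d·√n = 0.31 × √51 = 2.2138
Two-sided α = 0.01 → critical value z_{0.005} = 2.576.
Power = Φ(δ − 2.576) + Φ(−δ − 2.576) = Φ(-0.362) + Φ(-4.790) = 0.3587 + 0.0000 = 0.3587.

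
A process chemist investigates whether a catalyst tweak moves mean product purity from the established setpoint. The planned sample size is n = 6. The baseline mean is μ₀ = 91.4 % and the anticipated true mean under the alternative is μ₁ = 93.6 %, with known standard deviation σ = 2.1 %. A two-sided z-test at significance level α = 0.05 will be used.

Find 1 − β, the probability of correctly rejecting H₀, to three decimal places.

Standardized effect: d = |μ₁ − μ₀| / σ = |93.6 − 91.4| / 2.1 = 1.0476
Noncentrality parameter: δ = d·√n = 1.0476 × √6 = 2.5661
Critical value for a two-sided test at α = 0.05: z_{α/2} = 1.960.
Power = Φ(δ − 1.960) + Φ(−δ − 1.960) = Φ(0.606) + Φ(-4.526) = 0.7278 + 0.0000 = 0.7278.

Power ≈ 0.728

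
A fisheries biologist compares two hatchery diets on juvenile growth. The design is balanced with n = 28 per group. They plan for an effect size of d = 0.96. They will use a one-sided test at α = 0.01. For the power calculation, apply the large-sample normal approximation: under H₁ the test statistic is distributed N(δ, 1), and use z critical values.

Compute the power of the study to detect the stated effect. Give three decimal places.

Noncentrality parameter: δ = d·√(n/2) = 0.96 × √(28/2) = 3.5920
Critical value for a one-sided test at α = 0.01: z_α = 2.326.
Power = Φ(δ − 2.326) = Φ(1.266) = 0.8972.

Power ≈ 0.897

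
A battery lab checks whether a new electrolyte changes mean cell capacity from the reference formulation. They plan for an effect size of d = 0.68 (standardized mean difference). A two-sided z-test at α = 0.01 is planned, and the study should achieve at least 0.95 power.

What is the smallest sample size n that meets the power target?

n = 39

For power 0.95 need Φ(δ − z_{0.005}) = 0.95, so δ = z_{0.005} + z_{0.05} = 2.576 + 1.645 = 4.221.
(For δ > 0 the lower-tail rejection region contributes negligibly to power, so the one-term inversion is standard.)
δ = d·√n ⇒ n = (δ/d)² = (4.221 / 0.68)² = 38.53.
Round up to the next whole unit.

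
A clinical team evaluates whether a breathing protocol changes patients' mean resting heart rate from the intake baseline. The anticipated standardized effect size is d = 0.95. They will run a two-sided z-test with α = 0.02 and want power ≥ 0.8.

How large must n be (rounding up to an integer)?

For power 0.8 need Φ(δ − z_{0.01}) = 0.8, so δ = z_{0.01} + z_{0.20} = 2.326 + 0.842 = 3.168.
(For δ > 0 the lower-tail rejection region contributes negligibly to power, so the one-term inversion is standard.)
δ = d·√n ⇒ n = (δ/d)² = (3.168 / 0.95)² = 11.12.
Round up to the next whole unit.

n = 12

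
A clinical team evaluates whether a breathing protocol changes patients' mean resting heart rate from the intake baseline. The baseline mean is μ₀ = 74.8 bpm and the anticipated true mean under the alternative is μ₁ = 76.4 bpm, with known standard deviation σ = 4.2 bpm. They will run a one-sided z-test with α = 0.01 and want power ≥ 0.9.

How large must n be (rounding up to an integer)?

Standardized effect: d = |μ₁ − μ₀| / σ = |76.4 − 74.8| / 4.2 = 0.3810
For power 0.9 need Φ(δ − z_{0.01}) = 0.9, so δ = z_{0.01} + z_{0.10} = 2.326 + 1.282 = 3.608.
δ = d·√n ⇒ n = (δ/d)² = (3.608 / 0.3810)² = 89.69.
Rounding up, n = 90.

n = 90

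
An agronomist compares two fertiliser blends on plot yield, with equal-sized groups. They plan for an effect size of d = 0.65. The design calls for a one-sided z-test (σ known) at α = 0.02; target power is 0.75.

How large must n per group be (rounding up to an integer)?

n = 36 per group

For power 0.75 need Φ(δ − z_{0.02}) = 0.75, so δ = z_{0.02} + z_{0.25} = 2.054 + 0.674 = 2.728.
δ = d·√(n/2) ⇒ n = 2(δ/d)² = 2 × (2.728 / 0.65)² = 35.23.
Rounding up, n = 36 per group.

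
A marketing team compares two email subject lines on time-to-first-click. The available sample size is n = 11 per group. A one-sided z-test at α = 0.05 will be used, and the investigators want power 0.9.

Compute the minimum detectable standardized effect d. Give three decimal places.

Required noncentrality: δ = z_{0.05} + z_{0.10} = 1.645 + 1.282 = 2.926.
δ = d·√(n/2) ⇒ d = δ/√(n/2) = 2.926/√(11/2) = 1.2478.

d ≈ 1.248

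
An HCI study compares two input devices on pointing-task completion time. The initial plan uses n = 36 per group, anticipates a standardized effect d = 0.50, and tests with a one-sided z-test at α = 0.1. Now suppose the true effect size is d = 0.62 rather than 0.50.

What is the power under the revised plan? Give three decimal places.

Power ≈ 0.911

With d = 0.62: δ = d·√(n/2) = 0.62 × √(36/2) = 2.6304. Critical value z_{0.1} = 1.282.
Revised power = Φ(δ − 1.282) = Φ(1.349) = 0.9113.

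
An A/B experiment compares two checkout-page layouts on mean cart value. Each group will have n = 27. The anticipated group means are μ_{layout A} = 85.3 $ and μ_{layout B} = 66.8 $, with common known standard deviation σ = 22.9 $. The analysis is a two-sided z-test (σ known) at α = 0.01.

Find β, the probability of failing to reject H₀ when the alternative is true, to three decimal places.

β ≈ 0.347

Standardized effect: d = |μ_{layout A} − μ_{layout B}| / σ = |85.3 − 66.8| / 22.9 = 0.8079
Noncentrality parameter: δ = d·√(n/2) = 0.8079 × √(27/2) = 2.9683
Critical value for a two-sided test at α = 0.01: z_{α/2} = 2.576.
Power = Φ(δ − 2.576) + Φ(−δ − 2.576) = Φ(0.392) + Φ(-5.544) = 0.6526 + 0.0000 = 0.6526.
Type II error: β = 1 − power = 1 − 0.6526 = 0.3474.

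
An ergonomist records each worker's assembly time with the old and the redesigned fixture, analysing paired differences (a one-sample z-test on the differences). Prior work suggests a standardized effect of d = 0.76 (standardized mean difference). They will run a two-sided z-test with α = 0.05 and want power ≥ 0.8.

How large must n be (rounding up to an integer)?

n = 14

For power 0.8 need Φ(δ − z_{0.025}) = 0.8, so δ = z_{0.025} + z_{0.20} = 1.960 + 0.842 = 2.802.
(For δ > 0 the lower-tail rejection region contributes negligibly to power, so the one-term inversion is standard.)
δ = d·√n ⇒ n = (δ/d)² = (2.802 / 0.76)² = 13.59.
Round up to the next whole unit.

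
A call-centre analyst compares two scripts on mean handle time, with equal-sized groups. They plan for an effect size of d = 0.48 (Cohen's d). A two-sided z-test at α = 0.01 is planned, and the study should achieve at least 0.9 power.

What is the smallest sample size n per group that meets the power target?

For power 0.9 need Φ(δ − z_{0.005}) = 0.9, so δ = z_{0.005} + z_{0.10} = 2.576 + 1.282 = 3.857.
(The Φ(−δ − z_{α/2}) term is vanishingly small for δ > 0 and is dropped in the standard sample-size formula.)
δ = d·√(n/2) ⇒ n = 2(δ/d)² = 2 × (3.857 / 0.48)² = 129.16.
Round up to the next whole unit.

n = 130 per group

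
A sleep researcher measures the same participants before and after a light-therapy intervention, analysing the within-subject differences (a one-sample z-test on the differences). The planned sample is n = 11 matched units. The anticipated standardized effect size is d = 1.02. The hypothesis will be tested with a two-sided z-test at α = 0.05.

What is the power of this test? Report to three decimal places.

Power ≈ 0.923

Noncentrality parameter: δ = d·√n = 1.02 × √11 = 3.3830
Two-sided α = 0.05 → critical value z_{0.025} = 1.960.
Power = Φ(δ − 1.960) + Φ(−δ − 1.960) = Φ(1.423) + Φ(-5.343) = 0.9226 + 0.0000 = 0.9226.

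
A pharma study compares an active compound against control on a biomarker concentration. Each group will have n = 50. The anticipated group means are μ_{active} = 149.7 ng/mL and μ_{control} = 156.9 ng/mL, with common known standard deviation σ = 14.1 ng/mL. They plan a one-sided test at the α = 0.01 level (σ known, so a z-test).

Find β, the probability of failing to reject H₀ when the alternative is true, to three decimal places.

Standardized effect: d = |μ_{active} − μ_{control}| / σ = |149.7 − 156.9| / 14.1 = 0.5106
Noncentrality parameter: δ = d·√(n/2) = 0.5106 × √(50/2) = 2.5532
One-sided α = 0.01 → critical value z_{0.01} = 2.326.
Power = Φ(δ − 2.326) = Φ(0.227) = 0.5897.
Type II error: β = 1 − power = 1 − 0.5897 = 0.4103.

β ≈ 0.410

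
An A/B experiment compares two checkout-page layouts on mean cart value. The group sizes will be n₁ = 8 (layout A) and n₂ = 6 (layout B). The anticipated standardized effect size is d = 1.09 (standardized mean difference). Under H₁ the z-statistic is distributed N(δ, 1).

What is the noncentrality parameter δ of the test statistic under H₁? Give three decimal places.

δ ≈ 2.018

δ = d / √(1/n₁ + 1/n₂) = 1.09 / √(1/8 + 1/6) = 2.0183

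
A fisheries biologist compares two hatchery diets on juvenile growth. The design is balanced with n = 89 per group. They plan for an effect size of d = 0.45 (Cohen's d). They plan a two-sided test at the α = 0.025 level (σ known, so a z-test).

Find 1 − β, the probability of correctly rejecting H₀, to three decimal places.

Noncentrality parameter: δ = d·√(n/2) = 0.45 × √(89/2) = 3.0019
Critical value for a two-sided test at α = 0.025: z_{α/2} = 2.241.
Power = Φ(δ − 2.241) + Φ(−δ − 2.241) = Φ(0.760) + Φ(-5.243) = 0.7765 + 0.0000 = 0.7765.

Power ≈ 0.777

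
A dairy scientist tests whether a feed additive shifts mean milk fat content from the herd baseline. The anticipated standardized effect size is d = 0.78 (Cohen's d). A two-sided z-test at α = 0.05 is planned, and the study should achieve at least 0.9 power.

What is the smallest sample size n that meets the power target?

For power 0.9 need Φ(δ − z_{0.025}) = 0.9, so δ = z_{0.025} + z_{0.10} = 1.960 + 1.282 = 3.242.
(For δ > 0 the lower-tail rejection region contributes negligibly to power, so the one-term inversion is standard.)
δ = d·√n ⇒ n = (δ/d)² = (3.242 / 0.78)² = 17.27.
Rounding up, n = 18.

n = 18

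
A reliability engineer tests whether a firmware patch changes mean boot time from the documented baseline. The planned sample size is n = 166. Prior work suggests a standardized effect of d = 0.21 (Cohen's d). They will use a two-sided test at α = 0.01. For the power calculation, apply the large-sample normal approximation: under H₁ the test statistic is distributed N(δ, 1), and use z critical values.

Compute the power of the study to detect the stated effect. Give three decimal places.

Power ≈ 0.552

Noncentrality parameter: δ = d·√n = 0.21 × √166 = 2.7057
Two-sided α = 0.01 → critical value z_{0.005} = 2.576.
Power = Φ(δ − 2.576) + Φ(−δ − 2.576) = Φ(0.130) + Φ(-5.281) = 0.5517 + 0.0000 = 0.5517.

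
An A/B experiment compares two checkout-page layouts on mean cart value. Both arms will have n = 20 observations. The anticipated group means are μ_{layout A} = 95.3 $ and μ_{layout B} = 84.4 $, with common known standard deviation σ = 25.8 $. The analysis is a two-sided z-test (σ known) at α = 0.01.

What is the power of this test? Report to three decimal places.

Power ≈ 0.108

Standardized effect: d = |μ_{layout A} − μ_{layout B}| / σ = |95.3 − 84.4| / 25.8 = 0.4225
Noncentrality parameter: δ = d·√(n/2) = 0.4225 × √(20/2) = 1.3360
Two-sided α = 0.01 → critical value z_{0.005} = 2.576.
Power = Φ(δ − 2.576) + Φ(−δ − 2.576) = Φ(-1.240) + Φ(-3.912) = 0.1075 + 0.0000 = 0.1076.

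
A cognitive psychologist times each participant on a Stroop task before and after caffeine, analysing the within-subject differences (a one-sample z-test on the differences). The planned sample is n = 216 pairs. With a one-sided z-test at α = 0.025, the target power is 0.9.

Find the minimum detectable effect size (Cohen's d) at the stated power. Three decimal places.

Need Φ(δ − 1.960) = 0.9, so δ = 1.960 + 1.282 = 3.242.
δ = d·√n ⇒ d = δ/√n = 3.242/√216 = 0.2206.

d ≈ 0.221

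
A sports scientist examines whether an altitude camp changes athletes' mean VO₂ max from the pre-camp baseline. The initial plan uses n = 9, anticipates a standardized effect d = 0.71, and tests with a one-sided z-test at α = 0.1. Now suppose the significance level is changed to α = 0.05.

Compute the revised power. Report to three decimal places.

Power ≈ 0.686

δ = d·√n = 0.71 × √9 = 2.1300 (unchanged). New critical value: z_{0.05} = 1.645.
Revised power = P(Z > 1.645 − δ) = Φ(0.485) = 0.6862.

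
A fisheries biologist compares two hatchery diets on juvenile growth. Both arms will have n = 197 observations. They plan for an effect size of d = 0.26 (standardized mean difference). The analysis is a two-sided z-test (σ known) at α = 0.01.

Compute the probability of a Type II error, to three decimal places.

Noncentrality parameter: δ = d·√(n/2) = 0.26 × √(197/2) = 2.5804
Two-sided α = 0.01 → critical value z_{0.005} = 2.576.
Power = Φ(δ − 2.576) + Φ(−δ − 2.576) = Φ(0.005) + Φ(-5.156) = 0.5018 + 0.0000 = 0.5018.
Type II error: β = 1 − power = 1 − 0.5018 = 0.4982.

β ≈ 0.498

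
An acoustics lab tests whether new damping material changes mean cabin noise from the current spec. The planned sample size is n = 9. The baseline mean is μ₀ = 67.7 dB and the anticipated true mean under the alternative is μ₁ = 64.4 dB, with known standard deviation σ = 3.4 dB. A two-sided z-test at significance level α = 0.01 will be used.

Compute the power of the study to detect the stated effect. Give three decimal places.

Standardized effect: d = |μ₁ − μ₀| / σ = |64.4 − 67.7| / 3.4 = 0.9706
Noncentrality parameter: δ = d·√n = 0.9706 × √9 = 2.9118
Two-sided α = 0.01 → critical value z_{0.005} = 2.576.
Power = Φ(δ − 2.576) + Φ(−δ − 2.576) = Φ(0.336) + Φ(-5.488) = 0.6315 + 0.0000 = 0.6315.

Power ≈ 0.632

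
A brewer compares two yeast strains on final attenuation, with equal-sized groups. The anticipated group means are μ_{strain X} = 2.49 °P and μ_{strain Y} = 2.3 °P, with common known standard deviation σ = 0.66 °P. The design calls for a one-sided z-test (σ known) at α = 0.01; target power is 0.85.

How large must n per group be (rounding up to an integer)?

Standardized effect: d = |μ_{strain X} − μ_{strain Y}| / σ = |2.49 − 2.3| / 0.66 = 0.2879
For power 0.85 need Φ(δ − z_{0.01}) = 0.85, so δ = z_{0.01} + z_{0.15} = 2.326 + 1.036 = 3.363.
δ = d·√(n/2) ⇒ n = 2(δ/d)² = 2 × (3.363 / 0.2879)² = 272.90.
Rounding up, n = 273 per group.

n = 273 per group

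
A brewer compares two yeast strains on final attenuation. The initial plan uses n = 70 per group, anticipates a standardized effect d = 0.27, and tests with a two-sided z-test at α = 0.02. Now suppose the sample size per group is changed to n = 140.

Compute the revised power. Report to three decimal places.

Power ≈ 0.473

With n = 140 per group: δ = d·√(n/2) = 0.27 × √(140/2) = 2.2590. Critical value z_{0.01} = 2.326.
Revised power = Φ(δ − 2.326) + Φ(−δ − 2.326) = Φ(-0.067) + Φ(-4.585) = 0.4731 + 0.0000 = 0.4731.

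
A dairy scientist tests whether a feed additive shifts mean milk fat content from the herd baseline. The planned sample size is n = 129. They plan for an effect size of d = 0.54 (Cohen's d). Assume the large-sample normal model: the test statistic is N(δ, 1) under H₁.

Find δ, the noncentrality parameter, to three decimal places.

δ ≈ 6.133

δ = d·√n = 0.54 × √129 = 6.1332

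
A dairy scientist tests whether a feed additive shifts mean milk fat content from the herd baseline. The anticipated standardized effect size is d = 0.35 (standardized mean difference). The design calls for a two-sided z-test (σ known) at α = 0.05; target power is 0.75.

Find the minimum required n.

For power 0.75 need Φ(δ − z_{0.025}) = 0.75, so δ = z_{0.025} + z_{0.25} = 1.960 + 0.674 = 2.634.
(For δ > 0 the lower-tail rejection region contributes negligibly to power, so the one-term inversion is standard.)
δ = d·√n ⇒ n = (δ/d)² = (2.634 / 0.35)² = 56.66.
Round up to the next whole unit.

n = 57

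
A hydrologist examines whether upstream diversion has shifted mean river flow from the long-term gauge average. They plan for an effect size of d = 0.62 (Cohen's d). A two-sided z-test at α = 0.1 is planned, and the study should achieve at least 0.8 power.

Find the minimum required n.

n = 17

Set Φ(δ − 1.645) = 0.8; then δ − 1.645 = Φ⁻¹(0.8) = 0.842, giving δ = 2.486.
(The Φ(−δ − z_{α/2}) term is vanishingly small for δ > 0 and is dropped in the standard sample-size formula.)
δ = d·√n ⇒ n = (δ/d)² = (2.486 / 0.62)² = 16.08.
Round up to the next whole unit.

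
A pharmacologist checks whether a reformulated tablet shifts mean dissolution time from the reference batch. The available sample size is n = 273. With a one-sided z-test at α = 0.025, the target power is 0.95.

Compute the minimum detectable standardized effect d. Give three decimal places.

Need Φ(δ − 1.960) = 0.95, so δ = 1.960 + 1.645 = 3.605.
δ = d·√n ⇒ d = δ/√n = 3.605/√273 = 0.2182.

d ≈ 0.218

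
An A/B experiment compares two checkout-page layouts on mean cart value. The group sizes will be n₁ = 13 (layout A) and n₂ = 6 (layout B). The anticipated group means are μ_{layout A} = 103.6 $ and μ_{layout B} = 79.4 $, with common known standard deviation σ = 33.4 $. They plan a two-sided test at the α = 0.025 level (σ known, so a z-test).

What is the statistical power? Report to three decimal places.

Standardized effect: d = |μ_{layout A} − μ_{layout B}| / σ = |103.6 − 79.4| / 33.4 = 0.7246
Noncentrality parameter: δ = d / √(1/n₁ + 1/n₂) = 0.7246 / √(1/13 + 1/6) = 1.4680
Critical value for a two-sided test at α = 0.025: z_{α/2} = 2.241.
Power = Φ(δ − 2.241) + Φ(−δ − 2.241) = Φ(-0.773) + Φ(-3.709) = 0.2197 + 0.0001 = 0.2198.

Power ≈ 0.220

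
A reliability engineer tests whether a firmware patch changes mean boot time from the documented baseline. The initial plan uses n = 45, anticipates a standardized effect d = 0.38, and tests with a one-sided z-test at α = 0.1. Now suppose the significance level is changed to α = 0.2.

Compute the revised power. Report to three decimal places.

Power ≈ 0.956

δ = d·√n = 0.38 × √45 = 2.5491 (unchanged). New critical value: z_{0.2} = 0.842.
Revised power = P(Z > 0.842 − δ) = Φ(1.707) = 0.9561.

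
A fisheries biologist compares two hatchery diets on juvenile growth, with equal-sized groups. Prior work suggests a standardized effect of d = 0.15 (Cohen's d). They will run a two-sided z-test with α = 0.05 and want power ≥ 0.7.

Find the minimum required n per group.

For power 0.7 need Φ(δ − z_{0.025}) = 0.7, so δ = z_{0.025} + z_{0.30} = 1.960 + 0.524 = 2.484.
(The Φ(−δ − z_{α/2}) term is vanishingly small for δ > 0 and is dropped in the standard sample-size formula.)
δ = d·√(n/2) ⇒ n = 2(δ/d)² = 2 × (2.484 / 0.15)² = 548.63.
Round up to the next whole unit.

n = 549 per group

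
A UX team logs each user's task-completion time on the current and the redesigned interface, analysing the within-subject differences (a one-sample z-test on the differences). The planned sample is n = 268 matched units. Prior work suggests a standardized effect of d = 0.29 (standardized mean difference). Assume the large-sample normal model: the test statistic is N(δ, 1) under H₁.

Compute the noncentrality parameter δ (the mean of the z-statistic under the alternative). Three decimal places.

The noncentrality parameter scales effect size by the design's sample-size factor: δ = d·√n = 0.29 × √268 = 4.7475

δ ≈ 4.748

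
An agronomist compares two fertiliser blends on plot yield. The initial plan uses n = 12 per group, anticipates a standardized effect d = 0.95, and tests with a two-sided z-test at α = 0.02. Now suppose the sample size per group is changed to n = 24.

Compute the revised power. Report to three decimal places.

Power ≈ 0.833

With n = 24 per group: δ = d·√(n/2) = 0.95 × √(24/2) = 3.2909. Critical value z_{0.01} = 2.326.
Revised power = Φ(δ − 2.326) + Φ(−δ − 2.326) = Φ(0.965) + Φ(-5.617) = 0.8326 + 0.0000 = 0.8326.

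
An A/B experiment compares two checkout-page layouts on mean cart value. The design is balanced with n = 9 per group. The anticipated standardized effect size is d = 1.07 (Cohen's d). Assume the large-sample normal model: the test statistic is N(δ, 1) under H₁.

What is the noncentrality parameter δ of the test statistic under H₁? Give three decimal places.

δ ≈ 2.270

δ = d·√(n/2) = 1.07 × √(9/2) = 2.2698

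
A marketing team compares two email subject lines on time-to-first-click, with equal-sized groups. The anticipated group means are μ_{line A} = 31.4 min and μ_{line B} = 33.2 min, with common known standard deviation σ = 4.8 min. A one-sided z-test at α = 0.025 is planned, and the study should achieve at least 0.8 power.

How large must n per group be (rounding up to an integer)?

Standardized effect: d = |μ_{line A} − μ_{line B}| / σ = |31.4 − 33.2| / 4.8 = 0.3750
Set Φ(δ − 1.960) = 0.8; then δ − 1.960 = Φ⁻¹(0.8) = 0.842, giving δ = 2.802.
δ = d·√(n/2) ⇒ n = 2(δ/d)² = 2 × (2.802 / 0.3750)² = 111.63.
Rounding up, n = 112 per group.

n = 112 per group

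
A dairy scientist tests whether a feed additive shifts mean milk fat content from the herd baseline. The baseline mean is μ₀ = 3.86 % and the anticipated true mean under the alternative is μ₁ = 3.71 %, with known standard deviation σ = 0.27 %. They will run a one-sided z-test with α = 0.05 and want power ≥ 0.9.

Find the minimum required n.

Standardized effect: d = |μ₁ − μ₀| / σ = |3.71 − 3.86| / 0.27 = 0.5556
Set Φ(δ − 1.645) = 0.9; then δ − 1.645 = Φ⁻¹(0.9) = 1.282, giving δ = 2.926.
δ = d·√n ⇒ n = (δ/d)² = (2.926 / 0.5556)² = 27.75.
Rounding up, n = 28.

n = 28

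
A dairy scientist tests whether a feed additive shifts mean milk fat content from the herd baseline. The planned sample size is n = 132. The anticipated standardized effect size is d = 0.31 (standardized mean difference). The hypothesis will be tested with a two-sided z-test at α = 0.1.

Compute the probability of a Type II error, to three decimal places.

Noncentrality parameter: δ = d·√n = 0.31 × √132 = 3.5616
Two-sided α = 0.1 → critical value z_{0.05} = 1.645.
Power = Φ(δ − 1.645) + Φ(−δ − 1.645) = Φ(1.917) + Φ(-5.206) = 0.9724 + 0.0000 = 0.9724.
Type II error: β = 1 − power = 1 − 0.9724 = 0.0276.

β ≈ 0.028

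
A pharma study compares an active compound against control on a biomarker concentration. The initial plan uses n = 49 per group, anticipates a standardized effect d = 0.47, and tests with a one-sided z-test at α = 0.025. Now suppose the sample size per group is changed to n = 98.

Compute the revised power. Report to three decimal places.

With n = 98 per group: δ = d·√(n/2) = 0.47 × √(98/2) = 3.2900. Critical value z_{0.025} = 1.960.
Revised power = P(Z > 1.960 − δ) = Φ(1.330) = 0.9082.

Power ≈ 0.908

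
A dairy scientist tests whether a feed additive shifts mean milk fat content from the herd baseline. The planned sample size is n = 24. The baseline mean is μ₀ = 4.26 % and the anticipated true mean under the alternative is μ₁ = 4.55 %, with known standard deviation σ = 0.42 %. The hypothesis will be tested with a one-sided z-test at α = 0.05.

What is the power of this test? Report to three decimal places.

Standardized effect: d = |μ₁ − μ₀| / σ = |4.55 − 4.26| / 0.42 = 0.6905
Noncentrality parameter: δ = d·√n = 0.6905 × √24 = 3.3826
One-sided α = 0.05 → critical value z_{0.05} = 1.645.
Power = P(Z > 1.645 − δ) = Φ(1.738) = 0.9589.

Power ≈ 0.959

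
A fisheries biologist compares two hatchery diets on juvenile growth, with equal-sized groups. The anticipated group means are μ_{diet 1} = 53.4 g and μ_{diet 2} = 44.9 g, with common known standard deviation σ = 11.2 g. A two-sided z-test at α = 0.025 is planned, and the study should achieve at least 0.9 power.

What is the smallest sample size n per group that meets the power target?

Standardized effect: d = |μ_{diet 1} − μ_{diet 2}| / σ = |53.4 − 44.9| / 11.2 = 0.7589
Set Φ(δ − 2.241) = 0.9; then δ − 2.241 = Φ⁻¹(0.9) = 1.282, giving δ = 3.523.
(Ignoring the negligible lower-tail rejection probability gives the usual closed-form inversion.)
δ = d·√(n/2) ⇒ n = 2(δ/d)² = 2 × (3.523 / 0.7589)² = 43.10.
Round up to the next whole unit.

n = 44 per group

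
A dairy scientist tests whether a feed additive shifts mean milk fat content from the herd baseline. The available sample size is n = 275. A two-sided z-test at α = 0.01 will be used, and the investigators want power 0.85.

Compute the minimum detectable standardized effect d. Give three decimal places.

d ≈ 0.218

Need Φ(δ − 2.576) = 0.85, so δ = 2.576 + 1.036 = 3.612.
(The second rejection-region term Φ(−δ − z_{α/2}) is negligible and dropped.)
δ = d·√n ⇒ d = δ/√n = 3.612/√275 = 0.2178.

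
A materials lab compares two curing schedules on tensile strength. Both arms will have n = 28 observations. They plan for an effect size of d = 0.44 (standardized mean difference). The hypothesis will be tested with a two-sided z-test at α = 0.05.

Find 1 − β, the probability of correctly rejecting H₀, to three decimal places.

Noncentrality parameter: δ = d·√(n/2) = 0.44 × √(28/2) = 1.6463
Two-sided α = 0.05 → critical value z_{0.025} = 1.960.
Power = Φ(δ − 1.960) + Φ(−δ − 1.960) = Φ(-0.314) + Φ(-3.606) = 0.3769 + 0.0002 = 0.3771.

Power ≈ 0.377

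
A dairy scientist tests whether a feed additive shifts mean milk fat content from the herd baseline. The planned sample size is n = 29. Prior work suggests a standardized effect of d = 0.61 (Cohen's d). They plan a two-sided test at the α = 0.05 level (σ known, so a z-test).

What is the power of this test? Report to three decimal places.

Power ≈ 0.907

Noncentrality parameter: δ = d·√n = 0.61 × √29 = 3.2850
Critical value for a two-sided test at α = 0.05: z_{α/2} = 1.960.
Power = Φ(δ − 1.960) + Φ(−δ − 1.960) = Φ(1.325) + Φ(-5.245) = 0.9074 + 0.0000 = 0.9074.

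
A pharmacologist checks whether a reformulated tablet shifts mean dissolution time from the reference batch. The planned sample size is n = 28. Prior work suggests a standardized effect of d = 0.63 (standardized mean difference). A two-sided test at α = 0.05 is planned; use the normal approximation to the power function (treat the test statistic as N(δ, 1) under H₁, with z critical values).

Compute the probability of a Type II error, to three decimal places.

Noncentrality parameter: δ = d·√n = 0.63 × √28 = 3.3336
Critical value for a two-sided test at α = 0.05: z_{α/2} = 1.960.
Power = Φ(δ − 1.960) + Φ(−δ − 1.960) = Φ(1.374) + Φ(-5.294) = 0.9152 + 0.0000 = 0.9152.
Type II error: β = 1 − power = 1 − 0.9152 = 0.0848.

β ≈ 0.085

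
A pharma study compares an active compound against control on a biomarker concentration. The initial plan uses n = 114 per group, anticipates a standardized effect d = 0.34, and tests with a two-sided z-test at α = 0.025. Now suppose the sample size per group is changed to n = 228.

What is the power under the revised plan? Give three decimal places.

Power ≈ 0.918

With n = 228 per group: δ = d·√(n/2) = 0.34 × √(228/2) = 3.6302. Critical value z_{0.0125} = 2.241.
Revised power = Φ(δ − 2.241) + Φ(−δ − 2.241) = Φ(1.389) + Φ(-5.872) = 0.9176 + 0.0000 = 0.9176.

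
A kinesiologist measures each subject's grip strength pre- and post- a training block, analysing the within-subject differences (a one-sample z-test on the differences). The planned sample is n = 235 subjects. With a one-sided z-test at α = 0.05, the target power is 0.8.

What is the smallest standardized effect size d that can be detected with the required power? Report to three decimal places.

Need Φ(δ − 1.645) = 0.8, so δ = 1.645 + 0.842 = 2.486.
δ = d·√n ⇒ d = δ/√n = 2.486/√235 = 0.1622.

d ≈ 0.162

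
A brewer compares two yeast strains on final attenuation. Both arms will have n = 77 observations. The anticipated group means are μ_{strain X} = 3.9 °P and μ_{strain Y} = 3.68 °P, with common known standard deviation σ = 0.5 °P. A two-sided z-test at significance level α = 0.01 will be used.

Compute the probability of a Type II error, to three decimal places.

β ≈ 0.439

Standardized effect: d = |μ_{strain X} − μ_{strain Y}| / σ = |3.9 − 3.68| / 0.5 = 0.4400
Noncentrality parameter: δ = d·√(n/2) = 0.4400 × √(77/2) = 2.7301
Critical value for a two-sided test at α = 0.01: z_{α/2} = 2.576.
Power = Φ(δ − 2.576) + Φ(−δ − 2.576) = Φ(0.154) + Φ(-5.306) = 0.5613 + 0.0000 = 0.5613.
Type II error: β = 1 − power = 1 − 0.5613 = 0.4387.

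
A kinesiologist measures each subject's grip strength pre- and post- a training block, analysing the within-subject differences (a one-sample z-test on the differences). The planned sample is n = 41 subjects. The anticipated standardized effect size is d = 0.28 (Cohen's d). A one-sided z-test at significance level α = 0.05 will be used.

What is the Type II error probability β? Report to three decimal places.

β ≈ 0.441

Noncentrality parameter: δ = d·√n = 0.28 × √41 = 1.7929
Critical value for a one-sided test at α = 0.05: z_α = 1.645.
Power = P(Z > 1.645 − δ) = Φ(0.148) = 0.5588.
Type II error: β = 1 − power = 1 − 0.5588 = 0.4412.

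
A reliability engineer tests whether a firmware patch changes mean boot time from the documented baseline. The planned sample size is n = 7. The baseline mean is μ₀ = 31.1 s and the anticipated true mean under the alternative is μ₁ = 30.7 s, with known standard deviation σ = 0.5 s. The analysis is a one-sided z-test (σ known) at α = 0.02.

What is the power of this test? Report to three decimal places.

Standardized effect: d = |μ₁ − μ₀| / σ = |30.7 − 31.1| / 0.5 = 0.8000
Noncentrality parameter: δ = d·√n = 0.8000 × √7 = 2.1166
One-sided α = 0.02 → critical value z_{0.02} = 2.054.
Power = Φ(δ − 2.054) = Φ(0.063) = 0.5251.

Power ≈ 0.525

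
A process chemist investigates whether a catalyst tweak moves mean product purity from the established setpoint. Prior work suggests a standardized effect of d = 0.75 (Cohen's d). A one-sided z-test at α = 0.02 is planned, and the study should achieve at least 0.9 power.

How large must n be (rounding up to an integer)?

Set Φ(δ − 2.054) = 0.9; then δ − 2.054 = Φ⁻¹(0.9) = 1.282, giving δ = 3.335.
δ = d·√n ⇒ n = (δ/d)² = (3.335 / 0.75)² = 19.78.
Round up to the next whole unit.

n = 20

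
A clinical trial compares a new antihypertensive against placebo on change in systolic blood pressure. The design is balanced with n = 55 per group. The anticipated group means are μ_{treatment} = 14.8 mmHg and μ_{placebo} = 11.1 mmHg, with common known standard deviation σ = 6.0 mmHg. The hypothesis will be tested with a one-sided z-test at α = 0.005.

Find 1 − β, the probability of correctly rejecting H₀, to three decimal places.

Power ≈ 0.745

Standardized effect: d = |μ_{treatment} − μ_{placebo}| / σ = |14.8 − 11.1| / 6.0 = 0.6167
Noncentrality parameter: δ = d·√(n/2) = 0.6167 × √(55/2) = 3.2338
Critical value for a one-sided test at α = 0.005: z_α = 2.576.
Power = P(Z > 2.576 − δ) = Φ(0.658) = 0.7447.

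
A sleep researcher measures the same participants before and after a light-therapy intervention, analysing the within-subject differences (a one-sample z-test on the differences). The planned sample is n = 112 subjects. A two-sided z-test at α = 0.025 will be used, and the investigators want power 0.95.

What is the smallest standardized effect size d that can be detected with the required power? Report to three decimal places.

Need Φ(δ − 2.241) = 0.95, so δ = 2.241 + 1.645 = 3.886.
(The second rejection-region term Φ(−δ − z_{α/2}) is negligible and dropped.)
δ = d·√n ⇒ d = δ/√n = 3.886/√112 = 0.3672.

d ≈ 0.367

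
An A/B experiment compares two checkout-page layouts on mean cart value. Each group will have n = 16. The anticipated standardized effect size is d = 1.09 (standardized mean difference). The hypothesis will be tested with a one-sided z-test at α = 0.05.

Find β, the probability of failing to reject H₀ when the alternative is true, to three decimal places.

β ≈ 0.075

Noncentrality parameter: δ = d·√(n/2) = 1.09 × √(16/2) = 3.0830
Critical value for a one-sided test at α = 0.05: z_α = 1.645.
Power = P(Z > 1.645 − δ) = Φ(1.438) = 0.9248.
Type II error: β = 1 − power = 1 − 0.9248 = 0.0752.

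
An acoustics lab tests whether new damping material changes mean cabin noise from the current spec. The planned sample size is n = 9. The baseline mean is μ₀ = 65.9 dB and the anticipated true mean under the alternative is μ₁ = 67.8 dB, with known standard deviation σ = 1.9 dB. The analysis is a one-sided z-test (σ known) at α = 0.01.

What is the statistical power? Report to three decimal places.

Power ≈ 0.750

Standardized effect: d = |μ₁ − μ₀| / σ = |67.8 − 65.9| / 1.9 = 1.0000
Noncentrality parameter: δ = d·√n = 1.0000 × √9 = 3.0000
Critical value for a one-sided test at α = 0.01: z_α = 2.326.
Power = P(Z > 2.326 − δ) = Φ(0.674) = 0.7497.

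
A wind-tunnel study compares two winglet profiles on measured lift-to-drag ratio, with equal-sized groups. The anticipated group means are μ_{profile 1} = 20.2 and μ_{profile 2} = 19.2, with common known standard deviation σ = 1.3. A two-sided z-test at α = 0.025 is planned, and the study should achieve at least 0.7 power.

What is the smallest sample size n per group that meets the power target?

Standardized effect: d = |μ_{profile 1} − μ_{profile 2}| / σ = |20.2 − 19.2| / 1.3 = 0.7692
For power 0.7 need Φ(δ − z_{0.0125}) = 0.7, so δ = z_{0.0125} + z_{0.30} = 2.241 + 0.524 = 2.766.
(The Φ(−δ − z_{α/2}) term is vanishingly small for δ > 0 and is dropped in the standard sample-size formula.)
δ = d·√(n/2) ⇒ n = 2(δ/d)² = 2 × (2.766 / 0.7692)² = 25.86.
Rounding up, n = 26 per group.

n = 26 per group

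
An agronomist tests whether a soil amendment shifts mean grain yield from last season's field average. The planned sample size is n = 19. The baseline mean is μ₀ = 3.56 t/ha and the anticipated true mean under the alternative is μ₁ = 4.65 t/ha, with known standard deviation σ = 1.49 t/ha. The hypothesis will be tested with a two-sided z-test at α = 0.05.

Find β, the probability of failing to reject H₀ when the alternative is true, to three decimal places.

Standardized effect: d = |μ₁ − μ₀| / σ = |4.65 − 3.56| / 1.49 = 0.7315
Noncentrality parameter: δ = d·√n = 0.7315 × √19 = 3.1887
Critical value for a two-sided test at α = 0.05: z_{α/2} = 1.960.
Power = Φ(δ − 1.960) + Φ(−δ − 1.960) = Φ(1.229) + Φ(-5.149) = 0.8904 + 0.0000 = 0.8904.
Type II error: β = 1 − power = 1 − 0.8904 = 0.1096.

β ≈ 0.110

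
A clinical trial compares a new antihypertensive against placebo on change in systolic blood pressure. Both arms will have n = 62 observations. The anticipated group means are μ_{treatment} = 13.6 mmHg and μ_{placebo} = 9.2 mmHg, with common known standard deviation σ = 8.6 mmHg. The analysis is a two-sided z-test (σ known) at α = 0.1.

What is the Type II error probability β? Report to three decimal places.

Standardized effect: d = |μ_{treatment} − μ_{placebo}| / σ = |13.6 − 9.2| / 8.6 = 0.5116
Noncentrality parameter: δ = d·√(n/2) = 0.5116 × √(62/2) = 2.8486
Critical value for a two-sided test at α = 0.1: z_{α/2} = 1.645.
Power = Φ(δ − 1.645) + Φ(−δ − 1.645) = Φ(1.204) + Φ(-4.493) = 0.8857 + 0.0000 = 0.8857.
Type II error: β = 1 − power = 1 − 0.8857 = 0.1143.

β ≈ 0.114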